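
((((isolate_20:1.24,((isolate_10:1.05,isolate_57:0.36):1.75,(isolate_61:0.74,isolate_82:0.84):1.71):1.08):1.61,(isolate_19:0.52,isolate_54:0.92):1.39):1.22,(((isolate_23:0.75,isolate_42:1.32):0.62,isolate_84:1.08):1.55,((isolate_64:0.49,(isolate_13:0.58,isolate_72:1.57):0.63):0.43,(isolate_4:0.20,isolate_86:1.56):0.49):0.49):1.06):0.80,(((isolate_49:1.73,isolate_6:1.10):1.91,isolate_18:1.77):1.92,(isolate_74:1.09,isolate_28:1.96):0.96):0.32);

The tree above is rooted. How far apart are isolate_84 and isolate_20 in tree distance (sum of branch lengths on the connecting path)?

7.76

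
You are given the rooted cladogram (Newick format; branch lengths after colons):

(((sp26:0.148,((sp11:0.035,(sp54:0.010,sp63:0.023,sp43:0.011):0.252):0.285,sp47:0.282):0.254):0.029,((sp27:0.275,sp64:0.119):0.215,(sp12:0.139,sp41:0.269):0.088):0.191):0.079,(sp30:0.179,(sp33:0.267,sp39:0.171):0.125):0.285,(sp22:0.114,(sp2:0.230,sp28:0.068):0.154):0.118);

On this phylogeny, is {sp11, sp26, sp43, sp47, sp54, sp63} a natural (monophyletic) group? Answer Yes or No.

Yes

The most recent common ancestor of these taxa subtends (sp26,((sp11,(sp54,sp63,sp43)),sp47)).
That clade has exactly 6 tips — every listed taxon and nothing else — so the group is monophyletic.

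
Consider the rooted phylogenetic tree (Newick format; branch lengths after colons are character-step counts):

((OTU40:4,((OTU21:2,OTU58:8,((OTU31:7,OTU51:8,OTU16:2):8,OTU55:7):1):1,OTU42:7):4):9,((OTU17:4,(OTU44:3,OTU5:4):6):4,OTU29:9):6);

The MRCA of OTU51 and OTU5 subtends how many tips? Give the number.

The MRCA of OTU51 and OTU5 is the root, so the clade is the entire tree.
That clade contains 12 terminal taxa: OTU16, OTU17, OTU21, OTU29, OTU31, OTU40, OTU42, OTU44, OTU5, OTU51, OTU55, OTU58.

12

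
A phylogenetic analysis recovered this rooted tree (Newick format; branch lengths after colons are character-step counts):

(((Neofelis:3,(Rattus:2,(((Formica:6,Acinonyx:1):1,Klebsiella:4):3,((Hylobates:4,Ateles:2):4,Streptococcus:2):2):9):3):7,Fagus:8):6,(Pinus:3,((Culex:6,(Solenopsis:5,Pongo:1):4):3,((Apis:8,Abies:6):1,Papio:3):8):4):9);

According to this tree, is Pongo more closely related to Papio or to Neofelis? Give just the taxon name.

The MRCA of Pongo and Papio subtends ((Culex,(Solenopsis,Pongo)),((Apis,Abies),Papio)) (6 taxa).
The MRCA of Pongo and Neofelis is the root, subtending the entire tree (16 taxa).
The first is nested inside the second, so Pongo shares a more recent common ancestor with Papio.

Papio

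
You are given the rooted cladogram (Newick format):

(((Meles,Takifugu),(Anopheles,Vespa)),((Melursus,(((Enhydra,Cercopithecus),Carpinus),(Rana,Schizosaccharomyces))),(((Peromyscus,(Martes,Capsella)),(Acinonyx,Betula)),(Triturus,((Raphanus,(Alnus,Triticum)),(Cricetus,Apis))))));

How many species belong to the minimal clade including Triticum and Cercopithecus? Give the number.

The MRCA of Triticum and Cercopithecus is the node subtending ((Melursus,(((Enhydra,Cercopithecus),Carpinus),(Rana,Schizosaccharomyces))),(((Peromyscus,(Martes,Capsella)),(Acinonyx,Betula)),(Triturus,((Raphanus,(Alnus,Triticum)),(Cricetus,Apis))))).
That clade contains 17 terminal taxa: Acinonyx, Alnus, Apis, Betula, Capsella, Carpinus, Cercopithecus, Cricetus, Enhydra, Martes, Melursus, Peromyscus, Rana, Raphanus, Schizosaccharomyces, Triticum, Triturus.

17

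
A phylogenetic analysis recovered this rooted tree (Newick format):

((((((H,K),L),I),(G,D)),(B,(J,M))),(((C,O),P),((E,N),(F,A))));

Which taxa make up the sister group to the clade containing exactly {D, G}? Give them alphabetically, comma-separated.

The clade containing exactly {D, G} attaches to the tree at the node subtending ((((H,K),L),I),(G,D)).
The other lineage descending from that same node — the sister group — is (((H,K),L),I); its 4 tips in alphabetical order are the answer.

H, I, K, L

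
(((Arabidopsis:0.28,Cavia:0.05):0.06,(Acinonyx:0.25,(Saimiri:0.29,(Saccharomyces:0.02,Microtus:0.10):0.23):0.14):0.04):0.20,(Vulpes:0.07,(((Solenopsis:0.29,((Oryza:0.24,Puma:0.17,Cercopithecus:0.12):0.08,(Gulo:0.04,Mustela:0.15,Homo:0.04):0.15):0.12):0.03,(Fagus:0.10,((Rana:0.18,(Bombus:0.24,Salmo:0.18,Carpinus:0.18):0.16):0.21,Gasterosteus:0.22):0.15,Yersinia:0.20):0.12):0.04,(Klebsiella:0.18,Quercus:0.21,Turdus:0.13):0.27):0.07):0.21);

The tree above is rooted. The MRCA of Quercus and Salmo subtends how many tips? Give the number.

The MRCA of Quercus and Salmo is the node subtending (((Solenopsis,((Oryza,Puma,Cercopithecus),(Gulo,Mustela,Homo))),(Fagus,((Rana,(Bombus,Salmo,Carpinus)),Gasterosteus),Yersinia)),(Klebsiella,Quercus,Turdus)).
That clade contains 17 terminal taxa: Bombus, Carpinus, Cercopithecus, Fagus, Gasterosteus, Gulo, Homo, Klebsiella, Mustela, Oryza, Puma, Quercus, Rana, Salmo, Solenopsis, Turdus, Yersinia.

17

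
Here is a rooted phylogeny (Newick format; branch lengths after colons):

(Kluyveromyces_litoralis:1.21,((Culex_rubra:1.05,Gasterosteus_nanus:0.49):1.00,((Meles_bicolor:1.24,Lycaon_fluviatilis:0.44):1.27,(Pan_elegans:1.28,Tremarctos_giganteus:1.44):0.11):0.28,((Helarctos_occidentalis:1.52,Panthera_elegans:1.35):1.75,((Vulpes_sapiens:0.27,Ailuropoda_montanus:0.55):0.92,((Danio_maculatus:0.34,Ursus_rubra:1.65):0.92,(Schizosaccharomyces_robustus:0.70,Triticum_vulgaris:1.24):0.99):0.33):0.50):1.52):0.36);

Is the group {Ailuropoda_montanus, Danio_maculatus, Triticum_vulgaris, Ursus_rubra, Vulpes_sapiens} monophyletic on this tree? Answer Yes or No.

No

The MRCA of the listed taxa subtends ((Vulpes_sapiens,Ailuropoda_montanus),((Danio_maculatus,Ursus_rubra),(Schizosaccharomyces_robustus,Triticum_vulgaris))).
That clade also contains Schizosaccharomyces_robustus, which is not in the proposed group, so the group is not monophyletic.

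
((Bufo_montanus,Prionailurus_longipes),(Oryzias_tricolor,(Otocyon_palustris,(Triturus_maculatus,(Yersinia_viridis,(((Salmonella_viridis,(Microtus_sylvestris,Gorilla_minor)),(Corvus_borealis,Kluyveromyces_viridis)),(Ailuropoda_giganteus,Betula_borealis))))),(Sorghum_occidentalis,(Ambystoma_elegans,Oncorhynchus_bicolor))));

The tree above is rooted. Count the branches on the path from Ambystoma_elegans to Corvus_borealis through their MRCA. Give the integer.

10

The MRCA of Ambystoma_elegans and Corvus_borealis is the node subtending (Oryzias_tricolor,(Otocyon_palustris,(Triturus_maculatus,(Yersinia_viridis,(((Salmonella_viridis,(Microtus_sylvestris,Gorilla_minor)),(Corvus_borealis,Kluyveromyces_viridis)),(Ailuropoda_giganteus,Betula_borealis))))),(Sorghum_occidentalis,(Ambystoma_elegans,Oncorhynchus_bicolor))).
From Ambystoma_elegans up to that node: 3 branches. From Corvus_borealis up to the same node: 7 branches. Total: 3 + 7 = 10.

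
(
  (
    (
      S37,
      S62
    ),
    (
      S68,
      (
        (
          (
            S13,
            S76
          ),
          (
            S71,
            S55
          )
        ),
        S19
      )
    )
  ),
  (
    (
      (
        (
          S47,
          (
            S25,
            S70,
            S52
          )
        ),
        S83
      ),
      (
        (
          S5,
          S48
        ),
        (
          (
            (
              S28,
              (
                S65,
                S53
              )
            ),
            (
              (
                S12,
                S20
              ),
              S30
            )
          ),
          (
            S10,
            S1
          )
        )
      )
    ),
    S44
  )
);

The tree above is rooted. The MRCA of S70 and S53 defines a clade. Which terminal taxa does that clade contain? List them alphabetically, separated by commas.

S1, S10, S12, S20, S25, S28, S30, S47, S48, S5, S52, S53, S65, S70, S83

Tracing S70: it sits inside (S25,S70,S52).
Tracing S53: it sits inside (S65,S53).
The smallest clade enclosing both is (((S47,(S25,S70,S52)),S83),((S5,S48),(((S28,(S65,S53)),((S12,S20),S30)),(S10,S1)))); the answer is its 15 terminal taxa in alphabetical order.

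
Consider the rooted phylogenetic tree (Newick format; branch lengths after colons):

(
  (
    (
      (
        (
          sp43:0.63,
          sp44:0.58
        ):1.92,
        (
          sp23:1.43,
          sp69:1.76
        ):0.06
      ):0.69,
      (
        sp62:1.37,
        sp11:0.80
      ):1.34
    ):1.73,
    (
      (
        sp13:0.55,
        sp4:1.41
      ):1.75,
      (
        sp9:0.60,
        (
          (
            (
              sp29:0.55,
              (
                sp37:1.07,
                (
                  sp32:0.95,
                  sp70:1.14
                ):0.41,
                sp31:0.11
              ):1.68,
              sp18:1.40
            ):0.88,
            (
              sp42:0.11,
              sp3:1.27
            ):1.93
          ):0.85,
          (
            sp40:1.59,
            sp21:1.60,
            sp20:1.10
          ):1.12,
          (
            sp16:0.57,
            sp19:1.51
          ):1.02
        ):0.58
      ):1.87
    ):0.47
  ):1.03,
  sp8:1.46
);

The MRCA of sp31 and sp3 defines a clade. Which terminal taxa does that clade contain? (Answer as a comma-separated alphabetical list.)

Tracing sp31: it sits inside (sp37,(sp32,sp70),sp31).
Tracing sp3: it sits inside (sp42,sp3).
The smallest clade enclosing both is ((sp29,(sp37,(sp32,sp70),sp31),sp18),(sp42,sp3)); the answer is its 8 terminal taxa in alphabetical order.

sp18, sp29, sp3, sp31, sp32, sp37, sp42, sp70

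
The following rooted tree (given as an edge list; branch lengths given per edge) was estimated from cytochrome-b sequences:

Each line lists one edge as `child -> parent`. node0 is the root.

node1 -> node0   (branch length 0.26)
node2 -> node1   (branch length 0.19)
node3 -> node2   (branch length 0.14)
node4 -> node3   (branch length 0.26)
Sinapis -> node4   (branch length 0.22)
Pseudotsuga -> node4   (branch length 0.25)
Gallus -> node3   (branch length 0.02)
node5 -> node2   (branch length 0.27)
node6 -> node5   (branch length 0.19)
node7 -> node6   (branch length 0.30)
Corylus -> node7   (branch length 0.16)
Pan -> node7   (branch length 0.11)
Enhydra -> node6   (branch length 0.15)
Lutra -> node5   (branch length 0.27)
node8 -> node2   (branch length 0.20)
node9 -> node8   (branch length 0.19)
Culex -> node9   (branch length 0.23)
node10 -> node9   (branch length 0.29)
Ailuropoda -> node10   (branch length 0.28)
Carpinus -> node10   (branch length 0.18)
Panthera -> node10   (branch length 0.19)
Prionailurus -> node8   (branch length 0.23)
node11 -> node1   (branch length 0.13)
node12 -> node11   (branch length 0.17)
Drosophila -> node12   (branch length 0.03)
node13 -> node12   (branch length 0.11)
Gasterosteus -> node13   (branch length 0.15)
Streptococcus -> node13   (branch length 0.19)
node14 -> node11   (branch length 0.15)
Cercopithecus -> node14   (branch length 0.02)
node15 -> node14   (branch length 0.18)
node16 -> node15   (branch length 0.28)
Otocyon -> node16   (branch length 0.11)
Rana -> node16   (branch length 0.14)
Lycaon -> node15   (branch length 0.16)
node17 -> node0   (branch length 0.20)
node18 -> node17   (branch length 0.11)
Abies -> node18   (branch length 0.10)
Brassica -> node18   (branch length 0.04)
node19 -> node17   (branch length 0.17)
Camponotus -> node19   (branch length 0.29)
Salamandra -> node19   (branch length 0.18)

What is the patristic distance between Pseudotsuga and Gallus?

The path runs Pseudotsuga → … → MRCA → … → Gallus; the MRCA is the node subtending ((Sinapis,Pseudotsuga),Gallus).
Branch lengths along that path: 0.25 + 0.26 + 0.02 = 0.53.

0.53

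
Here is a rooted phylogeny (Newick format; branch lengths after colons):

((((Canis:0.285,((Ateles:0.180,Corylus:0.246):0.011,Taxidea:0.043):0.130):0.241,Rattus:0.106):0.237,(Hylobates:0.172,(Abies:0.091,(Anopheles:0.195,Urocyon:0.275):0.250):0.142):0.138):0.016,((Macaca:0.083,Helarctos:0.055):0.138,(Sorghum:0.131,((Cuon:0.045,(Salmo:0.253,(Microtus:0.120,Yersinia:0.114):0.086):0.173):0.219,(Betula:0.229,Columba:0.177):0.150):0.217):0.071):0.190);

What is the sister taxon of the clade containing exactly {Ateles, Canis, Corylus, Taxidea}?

The clade containing exactly {Ateles, Canis, Corylus, Taxidea} attaches to the tree at the node subtending ((Canis,((Ateles,Corylus),Taxidea)),Rattus).
The other lineage descending from that same node — the sister group — is the single tip Rattus.

Rattus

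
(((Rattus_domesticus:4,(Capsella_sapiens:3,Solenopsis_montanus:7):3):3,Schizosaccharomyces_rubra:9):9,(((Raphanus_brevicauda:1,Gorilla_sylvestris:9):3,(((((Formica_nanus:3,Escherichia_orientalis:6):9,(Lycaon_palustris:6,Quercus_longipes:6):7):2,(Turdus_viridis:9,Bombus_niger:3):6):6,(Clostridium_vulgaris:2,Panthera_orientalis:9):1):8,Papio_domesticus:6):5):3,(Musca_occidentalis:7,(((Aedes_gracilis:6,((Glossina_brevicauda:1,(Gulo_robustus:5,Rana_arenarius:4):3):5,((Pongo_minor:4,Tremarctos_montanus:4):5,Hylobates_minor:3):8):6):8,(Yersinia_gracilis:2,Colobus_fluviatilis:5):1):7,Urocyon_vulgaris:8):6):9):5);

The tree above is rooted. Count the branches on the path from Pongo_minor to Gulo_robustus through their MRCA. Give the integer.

6

The MRCA of Pongo_minor and Gulo_robustus is the node subtending ((Glossina_brevicauda,(Gulo_robustus,Rana_arenarius)),((Pongo_minor,Tremarctos_montanus),Hylobates_minor)).
From Pongo_minor up to that node: 3 branches. From Gulo_robustus up to the same node: 3 branches. Total: 3 + 3 = 6.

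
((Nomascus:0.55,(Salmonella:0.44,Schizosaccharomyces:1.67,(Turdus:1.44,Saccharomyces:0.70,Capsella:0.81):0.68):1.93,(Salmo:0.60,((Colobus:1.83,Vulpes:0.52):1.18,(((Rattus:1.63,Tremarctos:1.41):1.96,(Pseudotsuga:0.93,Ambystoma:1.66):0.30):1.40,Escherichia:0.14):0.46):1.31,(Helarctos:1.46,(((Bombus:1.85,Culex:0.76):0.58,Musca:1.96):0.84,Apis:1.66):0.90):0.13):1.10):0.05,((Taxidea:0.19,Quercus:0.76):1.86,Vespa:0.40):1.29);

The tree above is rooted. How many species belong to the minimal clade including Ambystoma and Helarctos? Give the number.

13

The MRCA of Ambystoma and Helarctos is the node subtending (Salmo,((Colobus,Vulpes),(((Rattus,Tremarctos),(Pseudotsuga,Ambystoma)),Escherichia)),(Helarctos,(((Bombus,Culex),Musca),Apis))).
That clade contains 13 terminal taxa: Ambystoma, Apis, Bombus, Colobus, Culex, Escherichia, Helarctos, Musca, Pseudotsuga, Rattus, Salmo, Tremarctos, Vulpes.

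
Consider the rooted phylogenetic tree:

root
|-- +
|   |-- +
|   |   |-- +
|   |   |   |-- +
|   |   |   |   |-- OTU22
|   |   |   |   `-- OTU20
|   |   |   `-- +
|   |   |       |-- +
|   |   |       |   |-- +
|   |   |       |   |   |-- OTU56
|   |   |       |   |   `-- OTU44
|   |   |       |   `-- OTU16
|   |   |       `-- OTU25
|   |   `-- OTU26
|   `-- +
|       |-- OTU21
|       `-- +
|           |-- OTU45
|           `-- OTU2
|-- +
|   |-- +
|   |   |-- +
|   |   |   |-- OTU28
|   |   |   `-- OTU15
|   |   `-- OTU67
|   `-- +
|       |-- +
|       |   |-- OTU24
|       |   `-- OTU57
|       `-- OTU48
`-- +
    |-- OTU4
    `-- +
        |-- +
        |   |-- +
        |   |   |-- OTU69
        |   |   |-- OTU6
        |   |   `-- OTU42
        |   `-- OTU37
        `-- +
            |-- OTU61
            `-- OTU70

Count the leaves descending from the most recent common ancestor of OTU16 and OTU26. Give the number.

7

The MRCA of OTU16 and OTU26 is the node subtending (((OTU22,OTU20),(((OTU56,OTU44),OTU16),OTU25)),OTU26).
That clade contains 7 terminal taxa: OTU16, OTU20, OTU22, OTU25, OTU26, OTU44, OTU56.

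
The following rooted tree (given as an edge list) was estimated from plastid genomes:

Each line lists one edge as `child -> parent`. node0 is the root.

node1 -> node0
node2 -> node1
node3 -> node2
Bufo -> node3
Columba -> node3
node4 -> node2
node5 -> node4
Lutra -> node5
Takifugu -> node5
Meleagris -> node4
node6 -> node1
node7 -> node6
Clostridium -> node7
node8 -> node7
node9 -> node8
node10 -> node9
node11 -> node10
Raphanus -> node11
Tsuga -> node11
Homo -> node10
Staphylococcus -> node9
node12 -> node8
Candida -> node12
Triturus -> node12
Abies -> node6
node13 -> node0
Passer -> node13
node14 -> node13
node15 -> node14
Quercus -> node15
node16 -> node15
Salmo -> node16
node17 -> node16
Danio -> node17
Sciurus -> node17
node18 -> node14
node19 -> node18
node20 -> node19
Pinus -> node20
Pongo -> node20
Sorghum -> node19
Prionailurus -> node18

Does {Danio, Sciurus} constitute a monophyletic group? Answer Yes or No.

The most recent common ancestor of these taxa subtends (Danio,Sciurus).
That clade has exactly 2 tips — every listed taxon and nothing else — so the group is monophyletic.

Yes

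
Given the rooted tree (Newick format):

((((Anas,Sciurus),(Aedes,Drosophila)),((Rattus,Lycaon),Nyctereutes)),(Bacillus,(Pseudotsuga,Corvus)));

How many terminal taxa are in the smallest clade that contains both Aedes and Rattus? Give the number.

The MRCA of Aedes and Rattus is the node subtending (((Anas,Sciurus),(Aedes,Drosophila)),((Rattus,Lycaon),Nyctereutes)).
That clade contains 7 terminal taxa: Aedes, Anas, Drosophila, Lycaon, Nyctereutes, Rattus, Sciurus.

7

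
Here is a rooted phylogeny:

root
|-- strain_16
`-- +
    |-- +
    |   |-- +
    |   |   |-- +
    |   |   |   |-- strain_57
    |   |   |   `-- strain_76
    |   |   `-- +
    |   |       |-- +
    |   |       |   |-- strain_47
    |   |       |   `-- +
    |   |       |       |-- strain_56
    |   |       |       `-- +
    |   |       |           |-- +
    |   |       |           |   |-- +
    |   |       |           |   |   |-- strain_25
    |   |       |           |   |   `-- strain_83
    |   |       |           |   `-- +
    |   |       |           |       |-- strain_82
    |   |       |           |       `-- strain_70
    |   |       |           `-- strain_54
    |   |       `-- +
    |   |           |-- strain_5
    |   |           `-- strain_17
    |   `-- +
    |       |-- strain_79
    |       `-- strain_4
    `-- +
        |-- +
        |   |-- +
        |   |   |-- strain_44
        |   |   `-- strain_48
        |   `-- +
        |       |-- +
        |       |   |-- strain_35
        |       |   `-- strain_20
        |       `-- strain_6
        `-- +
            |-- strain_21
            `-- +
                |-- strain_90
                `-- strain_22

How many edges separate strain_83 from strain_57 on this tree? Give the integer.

The MRCA of strain_83 and strain_57 is the node subtending ((strain_57,strain_76),((strain_47,(strain_56,(((strain_25,strain_83),(strain_82,strain_70)),strain_54))),(strain_5,strain_17))).
From strain_83 up to that node: 7 branches. From strain_57 up to the same node: 2 branches. Total: 7 + 2 = 9.

9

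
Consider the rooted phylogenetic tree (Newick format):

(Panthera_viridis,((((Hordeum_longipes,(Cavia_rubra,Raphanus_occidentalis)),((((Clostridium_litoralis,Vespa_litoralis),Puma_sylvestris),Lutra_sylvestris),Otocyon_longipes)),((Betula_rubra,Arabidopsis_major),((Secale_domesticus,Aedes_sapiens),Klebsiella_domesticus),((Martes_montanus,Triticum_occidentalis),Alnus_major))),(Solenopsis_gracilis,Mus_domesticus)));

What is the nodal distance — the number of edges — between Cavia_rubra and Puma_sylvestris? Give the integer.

7

The MRCA of Cavia_rubra and Puma_sylvestris is the node subtending ((Hordeum_longipes,(Cavia_rubra,Raphanus_occidentalis)),((((Clostridium_litoralis,Vespa_litoralis),Puma_sylvestris),Lutra_sylvestris),Otocyon_longipes)).
From Cavia_rubra up to that node: 3 branches. From Puma_sylvestris up to the same node: 4 branches. Total: 3 + 4 = 7.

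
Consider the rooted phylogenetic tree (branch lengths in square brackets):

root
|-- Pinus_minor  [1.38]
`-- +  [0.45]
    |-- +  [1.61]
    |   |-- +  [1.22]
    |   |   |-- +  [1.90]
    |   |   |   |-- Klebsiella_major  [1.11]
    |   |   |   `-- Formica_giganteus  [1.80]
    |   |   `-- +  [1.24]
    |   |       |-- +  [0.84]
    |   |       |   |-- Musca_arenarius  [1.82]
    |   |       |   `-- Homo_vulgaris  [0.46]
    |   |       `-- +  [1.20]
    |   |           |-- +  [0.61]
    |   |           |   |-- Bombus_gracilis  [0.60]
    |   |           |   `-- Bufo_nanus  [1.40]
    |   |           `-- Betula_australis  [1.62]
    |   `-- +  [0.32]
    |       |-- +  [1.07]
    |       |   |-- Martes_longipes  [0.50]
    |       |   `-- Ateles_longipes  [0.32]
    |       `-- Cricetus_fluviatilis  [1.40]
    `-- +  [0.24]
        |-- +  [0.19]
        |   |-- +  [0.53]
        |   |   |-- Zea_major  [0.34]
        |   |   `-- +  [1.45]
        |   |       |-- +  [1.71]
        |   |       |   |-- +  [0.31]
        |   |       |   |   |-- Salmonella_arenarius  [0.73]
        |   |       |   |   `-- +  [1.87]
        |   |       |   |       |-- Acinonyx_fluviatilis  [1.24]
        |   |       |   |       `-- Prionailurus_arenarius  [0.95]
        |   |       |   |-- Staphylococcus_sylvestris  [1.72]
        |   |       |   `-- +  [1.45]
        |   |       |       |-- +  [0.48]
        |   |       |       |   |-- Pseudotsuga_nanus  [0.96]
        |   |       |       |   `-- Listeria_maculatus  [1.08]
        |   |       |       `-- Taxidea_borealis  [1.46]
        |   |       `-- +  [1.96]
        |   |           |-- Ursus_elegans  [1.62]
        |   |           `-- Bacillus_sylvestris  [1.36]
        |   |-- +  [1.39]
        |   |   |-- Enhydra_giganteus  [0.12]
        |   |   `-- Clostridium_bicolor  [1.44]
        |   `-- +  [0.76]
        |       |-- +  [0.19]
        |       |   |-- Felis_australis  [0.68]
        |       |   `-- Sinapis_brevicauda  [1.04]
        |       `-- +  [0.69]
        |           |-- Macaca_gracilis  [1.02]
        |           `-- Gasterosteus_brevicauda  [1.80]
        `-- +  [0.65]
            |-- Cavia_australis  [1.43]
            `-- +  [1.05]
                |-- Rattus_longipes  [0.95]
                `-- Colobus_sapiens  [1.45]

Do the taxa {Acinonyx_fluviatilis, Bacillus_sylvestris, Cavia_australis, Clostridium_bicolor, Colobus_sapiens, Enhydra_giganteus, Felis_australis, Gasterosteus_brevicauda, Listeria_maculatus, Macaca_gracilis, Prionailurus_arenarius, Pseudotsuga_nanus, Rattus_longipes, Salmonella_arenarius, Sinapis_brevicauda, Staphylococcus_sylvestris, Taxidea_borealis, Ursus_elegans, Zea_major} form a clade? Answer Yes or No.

Yes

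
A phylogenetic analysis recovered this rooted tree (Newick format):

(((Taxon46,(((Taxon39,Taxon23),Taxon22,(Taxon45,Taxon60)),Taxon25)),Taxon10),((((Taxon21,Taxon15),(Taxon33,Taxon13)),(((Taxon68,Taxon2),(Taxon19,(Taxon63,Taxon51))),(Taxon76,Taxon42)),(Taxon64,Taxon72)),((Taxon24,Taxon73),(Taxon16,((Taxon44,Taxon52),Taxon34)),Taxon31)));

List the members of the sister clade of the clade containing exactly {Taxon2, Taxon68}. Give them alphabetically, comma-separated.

Taxon19, Taxon51, Taxon63

The clade containing exactly {Taxon2, Taxon68} attaches to the tree at the node subtending ((Taxon68,Taxon2),(Taxon19,(Taxon63,Taxon51))).
The other lineage descending from that same node — the sister group — is (Taxon19,(Taxon63,Taxon51)); its 3 tips in alphabetical order are the answer.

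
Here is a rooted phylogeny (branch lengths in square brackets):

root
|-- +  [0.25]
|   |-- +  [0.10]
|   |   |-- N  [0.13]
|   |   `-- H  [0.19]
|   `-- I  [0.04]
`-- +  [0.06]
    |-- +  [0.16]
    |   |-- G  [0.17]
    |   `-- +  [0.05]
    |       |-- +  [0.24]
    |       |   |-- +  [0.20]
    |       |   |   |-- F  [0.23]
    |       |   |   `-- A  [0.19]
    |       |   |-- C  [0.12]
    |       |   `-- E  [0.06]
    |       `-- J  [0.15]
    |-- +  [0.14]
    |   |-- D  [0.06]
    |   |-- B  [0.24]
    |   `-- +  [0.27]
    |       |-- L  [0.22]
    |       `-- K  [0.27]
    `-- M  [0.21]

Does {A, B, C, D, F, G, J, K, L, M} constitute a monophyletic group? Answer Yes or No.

No

The MRCA of the listed taxa subtends ((G,(((F,A),C,E),J)),(D,B,(L,K)),M).
That clade also contains E, which is not in the proposed group, so the group is not monophyletic.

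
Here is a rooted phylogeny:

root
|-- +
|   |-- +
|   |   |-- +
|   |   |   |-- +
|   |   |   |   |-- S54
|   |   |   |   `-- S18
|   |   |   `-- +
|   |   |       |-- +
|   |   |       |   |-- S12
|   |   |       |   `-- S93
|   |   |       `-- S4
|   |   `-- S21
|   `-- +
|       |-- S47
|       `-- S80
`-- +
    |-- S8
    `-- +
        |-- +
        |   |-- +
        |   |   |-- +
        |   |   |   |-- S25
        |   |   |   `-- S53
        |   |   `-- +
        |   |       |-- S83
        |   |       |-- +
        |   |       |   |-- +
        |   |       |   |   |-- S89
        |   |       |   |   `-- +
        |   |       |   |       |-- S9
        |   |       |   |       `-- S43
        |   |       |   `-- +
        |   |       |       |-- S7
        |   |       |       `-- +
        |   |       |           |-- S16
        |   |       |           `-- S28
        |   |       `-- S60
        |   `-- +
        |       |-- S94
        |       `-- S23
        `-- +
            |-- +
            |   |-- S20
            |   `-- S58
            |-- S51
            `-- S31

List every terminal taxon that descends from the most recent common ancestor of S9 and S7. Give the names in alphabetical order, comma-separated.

Tracing S9: it sits inside (S9,S43).
Tracing S7: it sits inside (S7,(S16,S28)).
The smallest clade enclosing both is ((S89,(S9,S43)),(S7,(S16,S28))); the answer is its 6 terminal taxa in alphabetical order.

S16, S28, S43, S7, S89, S9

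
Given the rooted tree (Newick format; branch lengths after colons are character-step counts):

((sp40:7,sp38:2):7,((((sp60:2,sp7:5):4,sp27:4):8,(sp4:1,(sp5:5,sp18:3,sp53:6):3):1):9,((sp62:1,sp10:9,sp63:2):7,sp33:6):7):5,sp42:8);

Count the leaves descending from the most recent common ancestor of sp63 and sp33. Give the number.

The MRCA of sp63 and sp33 is the node subtending ((sp62,sp10,sp63),sp33).
That clade contains 4 terminal taxa: sp10, sp33, sp62, sp63.

4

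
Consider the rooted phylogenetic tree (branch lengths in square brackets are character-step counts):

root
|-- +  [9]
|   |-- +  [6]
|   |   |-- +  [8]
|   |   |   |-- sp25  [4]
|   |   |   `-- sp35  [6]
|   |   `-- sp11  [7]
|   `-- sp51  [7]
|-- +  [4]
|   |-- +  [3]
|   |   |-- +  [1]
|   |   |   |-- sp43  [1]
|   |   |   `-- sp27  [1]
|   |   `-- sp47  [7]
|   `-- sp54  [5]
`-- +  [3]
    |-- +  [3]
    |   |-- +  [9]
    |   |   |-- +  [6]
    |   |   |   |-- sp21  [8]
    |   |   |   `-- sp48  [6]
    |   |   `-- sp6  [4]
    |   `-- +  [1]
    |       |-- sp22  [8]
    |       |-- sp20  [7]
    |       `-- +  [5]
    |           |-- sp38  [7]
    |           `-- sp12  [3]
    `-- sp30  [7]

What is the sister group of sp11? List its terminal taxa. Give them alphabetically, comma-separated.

sp11 attaches to the tree at the node subtending ((sp25,sp35),sp11).
The other lineage descending from that same node — the sister group — is (sp25,sp35); its 2 tips in alphabetical order are the answer.

sp25, sp35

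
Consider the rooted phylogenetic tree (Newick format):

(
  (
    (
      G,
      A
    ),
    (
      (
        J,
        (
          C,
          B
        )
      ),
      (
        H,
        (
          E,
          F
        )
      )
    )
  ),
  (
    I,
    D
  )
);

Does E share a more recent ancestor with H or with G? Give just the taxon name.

The MRCA of E and H subtends (H,(E,F)) (3 taxa).
The MRCA of E and G subtends ((G,A),((J,(C,B)),(H,(E,F)))) (8 taxa).
The first is nested inside the second, so E shares a more recent common ancestor with H.

H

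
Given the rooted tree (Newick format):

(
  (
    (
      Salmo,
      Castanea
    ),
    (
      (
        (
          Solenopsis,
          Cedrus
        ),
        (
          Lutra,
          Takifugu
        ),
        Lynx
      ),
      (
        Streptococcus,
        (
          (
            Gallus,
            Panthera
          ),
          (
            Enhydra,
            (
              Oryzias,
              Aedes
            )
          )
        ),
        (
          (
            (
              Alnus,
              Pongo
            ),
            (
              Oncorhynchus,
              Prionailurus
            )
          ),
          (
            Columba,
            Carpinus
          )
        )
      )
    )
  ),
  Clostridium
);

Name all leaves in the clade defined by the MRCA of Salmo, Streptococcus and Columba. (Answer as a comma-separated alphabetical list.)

Aedes, Alnus, Carpinus, Castanea, Cedrus, Columba, Enhydra, Gallus, Lutra, Lynx, Oncorhynchus, Oryzias, Panthera, Pongo, Prionailurus, Salmo, Solenopsis, Streptococcus, Takifugu

Tracing Salmo: it sits inside (Salmo,Castanea).
Tracing Streptococcus: it sits inside (Streptococcus,((Gallus,Panthera),(Enhydra,(Oryzias,Aedes))),(((Alnus,Pongo),(Oncorhynchus,Prionailurus)),(Columba,Carpinus))).
Tracing Columba: it sits inside (Columba,Carpinus).
The smallest clade enclosing all 3 is ((Salmo,Castanea),(((Solenopsis,Cedrus),(Lutra,Takifugu),Lynx),(Streptococcus,((Gallus,Panthera),(Enhydra,(Oryzias,Aedes))),(((Alnus,Pongo),(Oncorhynchus,Prionailurus)),(Columba,Carpinus))))); the answer is its 19 terminal taxa in alphabetical order.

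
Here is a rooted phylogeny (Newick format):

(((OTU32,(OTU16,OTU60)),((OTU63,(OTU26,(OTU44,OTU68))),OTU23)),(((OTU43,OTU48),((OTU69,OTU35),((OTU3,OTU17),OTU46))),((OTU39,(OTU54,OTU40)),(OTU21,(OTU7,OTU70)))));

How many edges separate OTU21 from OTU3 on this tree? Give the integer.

8

The MRCA of OTU21 and OTU3 is the node subtending (((OTU43,OTU48),((OTU69,OTU35),((OTU3,OTU17),OTU46))),((OTU39,(OTU54,OTU40)),(OTU21,(OTU7,OTU70)))).
From OTU21 up to that node: 3 branches. From OTU3 up to the same node: 5 branches. Total: 3 + 5 = 8.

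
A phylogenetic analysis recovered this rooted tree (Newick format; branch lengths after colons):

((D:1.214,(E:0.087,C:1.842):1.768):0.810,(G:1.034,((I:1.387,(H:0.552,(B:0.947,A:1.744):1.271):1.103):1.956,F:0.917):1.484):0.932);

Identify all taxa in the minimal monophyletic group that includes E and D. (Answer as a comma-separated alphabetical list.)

Tracing E: it sits inside (E,C).
Tracing D: it sits inside (D,(E,C)).
The smallest clade enclosing both is (D,(E,C)); the answer is its 3 terminal taxa in alphabetical order.

C, D, E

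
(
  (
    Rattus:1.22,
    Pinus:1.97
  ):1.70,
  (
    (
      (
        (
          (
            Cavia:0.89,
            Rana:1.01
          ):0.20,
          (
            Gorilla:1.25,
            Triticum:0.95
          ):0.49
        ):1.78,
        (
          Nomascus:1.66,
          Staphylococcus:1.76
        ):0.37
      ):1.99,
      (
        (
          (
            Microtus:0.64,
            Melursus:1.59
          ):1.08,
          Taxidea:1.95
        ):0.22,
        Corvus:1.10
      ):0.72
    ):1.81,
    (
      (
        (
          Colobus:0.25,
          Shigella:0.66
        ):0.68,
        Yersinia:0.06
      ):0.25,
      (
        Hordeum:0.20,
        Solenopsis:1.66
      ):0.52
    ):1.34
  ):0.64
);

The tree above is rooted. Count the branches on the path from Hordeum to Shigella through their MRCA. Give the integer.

5

The MRCA of Hordeum and Shigella is the node subtending (((Colobus,Shigella),Yersinia),(Hordeum,Solenopsis)).
From Hordeum up to that node: 2 branches. From Shigella up to the same node: 3 branches. Total: 2 + 3 = 5.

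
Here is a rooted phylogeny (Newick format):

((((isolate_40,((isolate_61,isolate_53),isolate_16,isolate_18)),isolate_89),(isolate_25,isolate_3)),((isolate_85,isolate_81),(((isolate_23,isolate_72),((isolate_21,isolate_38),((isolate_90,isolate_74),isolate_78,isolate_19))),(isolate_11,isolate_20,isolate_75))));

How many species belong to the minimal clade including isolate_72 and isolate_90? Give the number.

The MRCA of isolate_72 and isolate_90 is the node subtending ((isolate_23,isolate_72),((isolate_21,isolate_38),((isolate_90,isolate_74),isolate_78,isolate_19))).
That clade contains 8 terminal taxa: isolate_19, isolate_21, isolate_23, isolate_38, isolate_72, isolate_74, isolate_78, isolate_90.

8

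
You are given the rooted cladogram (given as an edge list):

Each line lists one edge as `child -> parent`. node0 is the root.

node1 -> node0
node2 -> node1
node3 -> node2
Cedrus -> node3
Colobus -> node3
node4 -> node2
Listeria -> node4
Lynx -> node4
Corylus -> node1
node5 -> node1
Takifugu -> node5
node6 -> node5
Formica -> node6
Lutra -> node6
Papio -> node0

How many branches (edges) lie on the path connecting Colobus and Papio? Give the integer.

The MRCA of Colobus and Papio is the root of the tree.
From Colobus up to that node: 4 branches. From Papio up to the same node: 1 branch. Total: 4 + 1 = 5.

5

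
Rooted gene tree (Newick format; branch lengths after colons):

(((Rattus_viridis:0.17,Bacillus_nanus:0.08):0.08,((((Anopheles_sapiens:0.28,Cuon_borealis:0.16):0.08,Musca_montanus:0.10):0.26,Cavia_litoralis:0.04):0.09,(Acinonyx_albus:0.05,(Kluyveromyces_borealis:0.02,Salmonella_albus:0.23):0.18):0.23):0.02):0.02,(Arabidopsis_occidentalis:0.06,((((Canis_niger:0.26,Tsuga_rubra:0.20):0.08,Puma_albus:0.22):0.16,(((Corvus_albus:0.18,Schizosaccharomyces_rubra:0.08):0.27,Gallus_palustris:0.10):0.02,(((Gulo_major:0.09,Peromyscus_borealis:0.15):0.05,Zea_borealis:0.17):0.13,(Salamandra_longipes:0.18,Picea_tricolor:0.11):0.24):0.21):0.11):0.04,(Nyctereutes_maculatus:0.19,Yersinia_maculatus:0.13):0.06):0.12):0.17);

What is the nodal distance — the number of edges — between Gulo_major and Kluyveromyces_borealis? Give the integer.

The MRCA of Gulo_major and Kluyveromyces_borealis is the root of the tree.
From Gulo_major up to that node: 8 branches. From Kluyveromyces_borealis up to the same node: 5 branches. Total: 8 + 5 = 13.

13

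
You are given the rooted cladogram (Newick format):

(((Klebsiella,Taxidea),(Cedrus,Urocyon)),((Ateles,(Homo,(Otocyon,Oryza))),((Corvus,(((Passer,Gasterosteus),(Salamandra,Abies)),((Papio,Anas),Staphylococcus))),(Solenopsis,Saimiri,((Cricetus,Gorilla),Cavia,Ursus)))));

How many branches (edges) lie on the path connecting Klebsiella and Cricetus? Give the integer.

9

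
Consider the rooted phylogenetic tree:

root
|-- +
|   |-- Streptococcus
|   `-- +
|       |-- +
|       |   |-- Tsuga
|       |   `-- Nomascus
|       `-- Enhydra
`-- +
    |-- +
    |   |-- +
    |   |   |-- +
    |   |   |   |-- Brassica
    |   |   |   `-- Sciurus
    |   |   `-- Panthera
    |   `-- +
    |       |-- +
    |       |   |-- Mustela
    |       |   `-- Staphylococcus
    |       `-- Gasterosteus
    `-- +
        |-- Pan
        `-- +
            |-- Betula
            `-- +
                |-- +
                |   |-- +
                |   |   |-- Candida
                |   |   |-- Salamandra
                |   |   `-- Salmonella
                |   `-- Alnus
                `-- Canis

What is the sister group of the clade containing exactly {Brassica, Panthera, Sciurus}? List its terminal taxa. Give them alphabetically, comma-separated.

The clade containing exactly {Brassica, Panthera, Sciurus} attaches to the tree at the node subtending (((Brassica,Sciurus),Panthera),((Mustela,Staphylococcus),Gasterosteus)).
The other lineage descending from that same node — the sister group — is ((Mustela,Staphylococcus),Gasterosteus); its 3 tips in alphabetical order are the answer.

Gasterosteus, Mustela, Staphylococcus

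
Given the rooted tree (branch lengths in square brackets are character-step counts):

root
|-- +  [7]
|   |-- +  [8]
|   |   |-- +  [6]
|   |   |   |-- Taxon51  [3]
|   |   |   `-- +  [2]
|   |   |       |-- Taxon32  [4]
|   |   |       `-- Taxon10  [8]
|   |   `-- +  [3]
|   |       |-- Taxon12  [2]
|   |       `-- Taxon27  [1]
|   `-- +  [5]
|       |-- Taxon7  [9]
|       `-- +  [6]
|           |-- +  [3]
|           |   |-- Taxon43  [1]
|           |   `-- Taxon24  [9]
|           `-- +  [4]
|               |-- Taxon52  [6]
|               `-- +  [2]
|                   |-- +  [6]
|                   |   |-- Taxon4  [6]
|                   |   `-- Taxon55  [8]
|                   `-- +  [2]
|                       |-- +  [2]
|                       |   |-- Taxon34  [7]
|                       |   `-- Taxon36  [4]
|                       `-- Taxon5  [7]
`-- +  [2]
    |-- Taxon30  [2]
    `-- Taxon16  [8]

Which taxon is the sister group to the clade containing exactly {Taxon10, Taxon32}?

Taxon51

The clade containing exactly {Taxon10, Taxon32} attaches to the tree at the node subtending (Taxon51,(Taxon32,Taxon10)).
The other lineage descending from that same node — the sister group — is the single tip Taxon51.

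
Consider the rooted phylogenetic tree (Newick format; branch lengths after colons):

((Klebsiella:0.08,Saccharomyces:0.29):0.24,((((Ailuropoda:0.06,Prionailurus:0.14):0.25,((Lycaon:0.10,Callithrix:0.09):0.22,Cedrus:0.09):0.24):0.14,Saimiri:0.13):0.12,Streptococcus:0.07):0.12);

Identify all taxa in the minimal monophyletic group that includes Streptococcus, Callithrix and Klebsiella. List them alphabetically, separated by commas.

Ailuropoda, Callithrix, Cedrus, Klebsiella, Lycaon, Prionailurus, Saccharomyces, Saimiri, Streptococcus

Tracing Streptococcus: it sits inside ((((Ailuropoda,Prionailurus),((Lycaon,Callithrix),Cedrus)),Saimiri),Streptococcus).
Tracing Callithrix: it sits inside (Lycaon,Callithrix).
Tracing Klebsiella: it sits inside (Klebsiella,Saccharomyces).
The smallest clade enclosing all 3 is the whole tree (their MRCA is the root), so the answer is all 9 tips in alphabetical order.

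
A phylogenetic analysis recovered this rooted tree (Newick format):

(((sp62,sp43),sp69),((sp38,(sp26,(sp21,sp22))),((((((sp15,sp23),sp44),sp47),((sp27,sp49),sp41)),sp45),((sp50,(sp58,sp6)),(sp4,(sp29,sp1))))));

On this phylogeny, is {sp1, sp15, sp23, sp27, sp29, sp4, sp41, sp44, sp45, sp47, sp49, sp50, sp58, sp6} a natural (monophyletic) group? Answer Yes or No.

Yes

The most recent common ancestor of these taxa subtends ((((((sp15,sp23),sp44),sp47),((sp27,sp49),sp41)),sp45),((sp50,(sp58,sp6)),(sp4,(sp29,sp1)))).
That clade has exactly 14 tips — every listed taxon and nothing else — so the group is monophyletic.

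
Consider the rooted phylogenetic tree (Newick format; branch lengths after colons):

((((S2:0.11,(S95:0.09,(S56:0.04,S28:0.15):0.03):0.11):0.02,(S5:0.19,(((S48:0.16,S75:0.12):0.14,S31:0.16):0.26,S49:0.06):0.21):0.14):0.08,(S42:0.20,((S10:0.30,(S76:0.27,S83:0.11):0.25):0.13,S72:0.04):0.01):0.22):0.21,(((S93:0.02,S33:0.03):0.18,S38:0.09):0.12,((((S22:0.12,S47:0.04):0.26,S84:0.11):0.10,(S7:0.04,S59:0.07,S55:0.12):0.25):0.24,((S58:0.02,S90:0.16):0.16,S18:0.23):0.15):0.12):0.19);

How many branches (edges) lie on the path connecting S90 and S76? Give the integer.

The MRCA of S90 and S76 is the root of the tree.
From S90 up to that node: 5 branches. From S76 up to the same node: 6 branches. Total: 5 + 6 = 11.

11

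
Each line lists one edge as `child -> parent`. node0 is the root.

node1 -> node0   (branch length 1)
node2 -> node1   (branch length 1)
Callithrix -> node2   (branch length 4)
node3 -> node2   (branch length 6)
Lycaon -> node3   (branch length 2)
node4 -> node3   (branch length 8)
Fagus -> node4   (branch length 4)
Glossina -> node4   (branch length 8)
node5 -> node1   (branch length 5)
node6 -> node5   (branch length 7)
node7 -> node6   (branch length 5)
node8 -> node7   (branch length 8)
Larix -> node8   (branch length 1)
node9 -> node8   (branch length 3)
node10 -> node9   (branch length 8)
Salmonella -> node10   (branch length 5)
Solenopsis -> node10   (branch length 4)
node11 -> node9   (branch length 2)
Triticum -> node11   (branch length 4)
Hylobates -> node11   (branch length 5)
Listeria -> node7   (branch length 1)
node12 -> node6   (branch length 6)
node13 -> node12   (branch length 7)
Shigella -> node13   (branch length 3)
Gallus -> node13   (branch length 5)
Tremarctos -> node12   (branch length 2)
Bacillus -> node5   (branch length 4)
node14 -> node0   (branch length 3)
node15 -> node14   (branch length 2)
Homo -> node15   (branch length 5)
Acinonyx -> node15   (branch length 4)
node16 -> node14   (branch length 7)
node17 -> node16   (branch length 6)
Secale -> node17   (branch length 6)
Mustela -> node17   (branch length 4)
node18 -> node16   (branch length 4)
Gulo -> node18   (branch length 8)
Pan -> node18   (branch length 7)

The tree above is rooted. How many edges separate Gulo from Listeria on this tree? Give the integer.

The MRCA of Gulo and Listeria is the root of the tree.
From Gulo up to that node: 4 branches. From Listeria up to the same node: 5 branches. Total: 4 + 5 = 9.

9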